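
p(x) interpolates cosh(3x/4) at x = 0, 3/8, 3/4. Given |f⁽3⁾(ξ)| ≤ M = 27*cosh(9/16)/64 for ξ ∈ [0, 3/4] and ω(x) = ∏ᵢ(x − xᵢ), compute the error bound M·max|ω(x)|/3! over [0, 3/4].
27*sqrt(3)*cosh(9/16)/32768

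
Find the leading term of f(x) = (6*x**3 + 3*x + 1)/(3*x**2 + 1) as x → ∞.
2*x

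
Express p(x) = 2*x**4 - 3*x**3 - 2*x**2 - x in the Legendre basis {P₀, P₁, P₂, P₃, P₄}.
(-4/15)P₀ + (-14/5)P₁ + (-4/21)P₂ + (-6/5)P₃ + (16/35)P₄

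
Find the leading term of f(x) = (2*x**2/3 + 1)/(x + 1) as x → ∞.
2*x/3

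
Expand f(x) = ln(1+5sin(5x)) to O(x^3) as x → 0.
25*x - 625*x**2/2 + O(x**3)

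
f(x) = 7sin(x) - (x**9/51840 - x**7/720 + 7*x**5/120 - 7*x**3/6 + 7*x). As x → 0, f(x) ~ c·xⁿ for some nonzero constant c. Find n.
11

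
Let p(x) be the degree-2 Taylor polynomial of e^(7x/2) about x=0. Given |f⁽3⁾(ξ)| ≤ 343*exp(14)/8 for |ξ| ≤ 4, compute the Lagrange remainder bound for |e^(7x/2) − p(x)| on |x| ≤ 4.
1372*exp(14)/3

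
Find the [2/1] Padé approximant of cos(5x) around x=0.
1 - 25*x**2/2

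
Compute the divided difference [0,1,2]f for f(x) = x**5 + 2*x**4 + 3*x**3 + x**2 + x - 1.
39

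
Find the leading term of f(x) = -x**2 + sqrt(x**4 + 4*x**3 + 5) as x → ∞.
2*x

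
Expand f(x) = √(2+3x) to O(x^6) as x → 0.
sqrt(2) + 3*sqrt(2)*x/4 - 9*sqrt(2)*x**2/32 + 27*sqrt(2)*x**3/128 - 405*sqrt(2)*x**4/2048 + 1701*sqrt(2)*x**5/8192 + O(x**6)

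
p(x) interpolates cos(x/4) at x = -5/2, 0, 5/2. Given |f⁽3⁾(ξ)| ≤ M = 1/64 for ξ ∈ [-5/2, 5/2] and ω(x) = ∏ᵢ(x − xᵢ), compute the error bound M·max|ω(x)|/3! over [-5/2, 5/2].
125*sqrt(3)/13824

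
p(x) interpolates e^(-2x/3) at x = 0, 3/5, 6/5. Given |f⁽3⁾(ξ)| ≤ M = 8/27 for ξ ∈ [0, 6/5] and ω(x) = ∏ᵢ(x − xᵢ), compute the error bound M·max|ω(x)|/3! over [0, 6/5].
8*sqrt(3)/3375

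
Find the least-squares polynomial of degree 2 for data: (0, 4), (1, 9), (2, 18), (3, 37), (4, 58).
4 + (8/5)x + (3)x²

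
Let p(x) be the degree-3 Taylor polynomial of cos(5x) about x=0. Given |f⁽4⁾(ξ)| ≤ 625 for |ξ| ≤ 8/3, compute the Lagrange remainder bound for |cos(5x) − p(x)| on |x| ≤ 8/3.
320000/243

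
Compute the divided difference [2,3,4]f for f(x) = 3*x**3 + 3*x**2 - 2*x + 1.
30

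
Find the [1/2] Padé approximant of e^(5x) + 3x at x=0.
(1997*x/309 + 1)/(-125*x**2/618 - 475*x/309 + 1)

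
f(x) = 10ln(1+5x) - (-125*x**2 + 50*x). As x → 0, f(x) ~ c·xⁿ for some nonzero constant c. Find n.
3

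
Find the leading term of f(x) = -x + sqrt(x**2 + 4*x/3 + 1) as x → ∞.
2/3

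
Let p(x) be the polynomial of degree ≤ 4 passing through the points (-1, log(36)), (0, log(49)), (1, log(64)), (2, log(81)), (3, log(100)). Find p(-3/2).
log(8388608*2**(3/16)*3**(19/64)*5**(35/64)*7**(7/16)/2470629)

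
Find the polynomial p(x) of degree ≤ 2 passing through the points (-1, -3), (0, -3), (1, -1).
x**2 + x - 3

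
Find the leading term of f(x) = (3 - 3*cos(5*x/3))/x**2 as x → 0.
25/6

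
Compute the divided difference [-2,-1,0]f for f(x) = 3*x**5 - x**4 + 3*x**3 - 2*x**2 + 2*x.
-63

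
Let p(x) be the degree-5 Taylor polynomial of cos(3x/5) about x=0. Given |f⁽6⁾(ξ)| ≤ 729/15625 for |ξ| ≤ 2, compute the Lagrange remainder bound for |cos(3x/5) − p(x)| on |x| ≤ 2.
324/78125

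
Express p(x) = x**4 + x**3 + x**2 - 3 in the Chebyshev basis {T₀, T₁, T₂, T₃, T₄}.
(-17/8)T₀ + (3/4)T₁ + T₂ + (1/4)T₃ + (1/8)T₄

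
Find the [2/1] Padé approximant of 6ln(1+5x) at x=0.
5*x*(5*x + 6)/(10*x/3 + 1)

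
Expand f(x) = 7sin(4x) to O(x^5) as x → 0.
28*x - 224*x**3/3 + O(x**5)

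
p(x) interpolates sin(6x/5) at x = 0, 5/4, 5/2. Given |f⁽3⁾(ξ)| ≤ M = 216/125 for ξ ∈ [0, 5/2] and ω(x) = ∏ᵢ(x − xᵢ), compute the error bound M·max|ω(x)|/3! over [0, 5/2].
sqrt(3)/8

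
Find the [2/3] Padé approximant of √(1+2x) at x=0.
(7*x**2/4 + 14*x/5 + 1)/(-x**3/20 + 9*x**2/20 + 9*x/5 + 1)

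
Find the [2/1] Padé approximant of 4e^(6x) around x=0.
(24*x**2 + 16*x + 4)/(1 - 2*x)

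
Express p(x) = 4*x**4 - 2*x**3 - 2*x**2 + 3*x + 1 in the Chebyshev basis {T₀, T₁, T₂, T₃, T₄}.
(3/2)T₀ + (3/2)T₁ + T₂ + (-1/2)T₃ + (1/2)T₄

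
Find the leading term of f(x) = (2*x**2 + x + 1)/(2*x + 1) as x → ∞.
x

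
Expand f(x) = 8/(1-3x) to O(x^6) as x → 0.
8 + 24*x + 72*x**2 + 216*x**3 + 648*x**4 + 1944*x**5 + O(x**6)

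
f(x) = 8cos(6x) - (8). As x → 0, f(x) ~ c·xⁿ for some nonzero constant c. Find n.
2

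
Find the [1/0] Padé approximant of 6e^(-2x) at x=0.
6 - 12*x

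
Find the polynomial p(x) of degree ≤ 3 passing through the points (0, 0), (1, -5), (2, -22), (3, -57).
-x**3 - 3*x**2 - x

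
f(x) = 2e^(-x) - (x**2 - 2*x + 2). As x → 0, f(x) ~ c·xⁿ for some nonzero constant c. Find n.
3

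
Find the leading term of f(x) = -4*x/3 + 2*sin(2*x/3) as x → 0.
-8*x**3/81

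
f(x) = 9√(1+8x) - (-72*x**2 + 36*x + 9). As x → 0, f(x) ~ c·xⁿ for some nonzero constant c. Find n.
3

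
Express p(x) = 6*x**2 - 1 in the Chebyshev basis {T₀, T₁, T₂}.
(2)T₀ + (3)T₂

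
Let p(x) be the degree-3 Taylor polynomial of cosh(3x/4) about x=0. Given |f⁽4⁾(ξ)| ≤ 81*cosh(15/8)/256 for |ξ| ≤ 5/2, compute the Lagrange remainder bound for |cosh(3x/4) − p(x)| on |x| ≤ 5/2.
16875*cosh(15/8)/32768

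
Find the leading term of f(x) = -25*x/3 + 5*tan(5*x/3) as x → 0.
625*x**3/81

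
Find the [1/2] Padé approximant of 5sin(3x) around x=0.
15*x/(3*x**2/2 + 1)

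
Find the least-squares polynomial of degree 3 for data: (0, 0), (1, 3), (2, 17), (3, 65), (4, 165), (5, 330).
5/14 + (13/28)x + (-53/28)x² + (3)x³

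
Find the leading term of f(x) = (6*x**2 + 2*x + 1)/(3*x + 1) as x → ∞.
2*x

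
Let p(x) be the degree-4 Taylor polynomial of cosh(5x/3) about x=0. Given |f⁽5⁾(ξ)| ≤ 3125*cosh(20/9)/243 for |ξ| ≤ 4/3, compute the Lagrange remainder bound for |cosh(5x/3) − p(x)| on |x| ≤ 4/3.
80000*cosh(20/9)/177147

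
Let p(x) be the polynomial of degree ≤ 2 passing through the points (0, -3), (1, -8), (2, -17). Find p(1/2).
-5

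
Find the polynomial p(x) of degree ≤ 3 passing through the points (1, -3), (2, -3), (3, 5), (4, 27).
x**3 - 2*x**2 - x - 1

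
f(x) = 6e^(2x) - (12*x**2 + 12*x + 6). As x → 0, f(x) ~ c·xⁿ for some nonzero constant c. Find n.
3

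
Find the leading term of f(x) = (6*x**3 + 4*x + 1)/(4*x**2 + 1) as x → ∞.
3*x/2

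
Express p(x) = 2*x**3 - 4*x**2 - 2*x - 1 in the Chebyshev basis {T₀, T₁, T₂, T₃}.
(-3)T₀ + (-1/2)T₁ + (-2)T₂ + (1/2)T₃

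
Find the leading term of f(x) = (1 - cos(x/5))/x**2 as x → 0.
1/50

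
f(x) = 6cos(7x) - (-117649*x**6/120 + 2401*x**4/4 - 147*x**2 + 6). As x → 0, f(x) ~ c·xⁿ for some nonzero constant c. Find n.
8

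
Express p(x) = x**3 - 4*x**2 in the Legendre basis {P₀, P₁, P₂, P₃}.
(-4/3)P₀ + (3/5)P₁ + (-8/3)P₂ + (2/5)P₃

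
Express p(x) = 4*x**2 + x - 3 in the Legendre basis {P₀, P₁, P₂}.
(-5/3)P₀ + P₁ + (8/3)P₂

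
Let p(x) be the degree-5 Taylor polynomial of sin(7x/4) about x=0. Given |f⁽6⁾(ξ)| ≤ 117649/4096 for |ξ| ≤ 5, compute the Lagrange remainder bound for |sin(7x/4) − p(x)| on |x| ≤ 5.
367653125/589824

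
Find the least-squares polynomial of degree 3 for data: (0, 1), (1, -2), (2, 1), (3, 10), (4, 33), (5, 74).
17/21 + (-22/9)x + (-10/21)x² + (7/9)x³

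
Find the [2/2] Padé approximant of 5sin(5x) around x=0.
25*x/(25*x**2/6 + 1)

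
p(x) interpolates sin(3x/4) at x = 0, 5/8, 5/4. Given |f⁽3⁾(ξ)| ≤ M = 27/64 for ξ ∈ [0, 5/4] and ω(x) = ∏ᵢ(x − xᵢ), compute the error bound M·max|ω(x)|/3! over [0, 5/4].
125*sqrt(3)/32768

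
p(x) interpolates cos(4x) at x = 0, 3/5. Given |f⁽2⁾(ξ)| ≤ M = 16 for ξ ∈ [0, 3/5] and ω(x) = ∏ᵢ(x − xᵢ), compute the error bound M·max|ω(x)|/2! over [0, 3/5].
18/25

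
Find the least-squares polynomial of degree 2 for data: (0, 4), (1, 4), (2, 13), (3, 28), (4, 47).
122/35 + (-11/7)x + (22/7)x²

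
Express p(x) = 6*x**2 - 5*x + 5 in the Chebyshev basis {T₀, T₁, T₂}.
(8)T₀ + (-5)T₁ + (3)T₂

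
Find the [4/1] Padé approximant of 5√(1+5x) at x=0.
(1875*x**4/128 - 125*x**3/8 + 225*x**2/8 + 30*x + 5)/(7*x/2 + 1)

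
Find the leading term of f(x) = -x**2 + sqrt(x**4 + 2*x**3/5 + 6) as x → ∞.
x/5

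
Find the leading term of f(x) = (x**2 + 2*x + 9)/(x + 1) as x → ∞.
x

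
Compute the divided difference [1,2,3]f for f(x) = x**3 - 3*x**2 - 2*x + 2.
3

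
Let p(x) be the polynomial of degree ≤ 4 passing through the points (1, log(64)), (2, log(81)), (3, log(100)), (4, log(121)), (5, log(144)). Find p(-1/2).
log(184467440737095516160000000000000000000000000000000000000000000000*11**(15/16)*2**(25/64)*3**(19/64)*5**(13/32)/144131868228680264311915617571207068008843326205168934565717750659)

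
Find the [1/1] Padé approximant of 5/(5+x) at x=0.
1/(x/5 + 1)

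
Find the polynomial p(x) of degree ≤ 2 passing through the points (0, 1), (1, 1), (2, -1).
-x**2 + x + 1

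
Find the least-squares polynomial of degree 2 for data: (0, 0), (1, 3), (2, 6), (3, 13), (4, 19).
1/35 + (68/35)x + (5/7)x²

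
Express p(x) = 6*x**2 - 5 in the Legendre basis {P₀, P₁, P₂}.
(-3)P₀ + (4)P₂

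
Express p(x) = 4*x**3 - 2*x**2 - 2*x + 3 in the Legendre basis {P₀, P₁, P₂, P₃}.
(7/3)P₀ + (2/5)P₁ + (-4/3)P₂ + (8/5)P₃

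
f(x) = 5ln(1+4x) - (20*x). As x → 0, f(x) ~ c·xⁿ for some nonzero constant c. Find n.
2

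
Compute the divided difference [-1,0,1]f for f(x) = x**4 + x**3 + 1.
1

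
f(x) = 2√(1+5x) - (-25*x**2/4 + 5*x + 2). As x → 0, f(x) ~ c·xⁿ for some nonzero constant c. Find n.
3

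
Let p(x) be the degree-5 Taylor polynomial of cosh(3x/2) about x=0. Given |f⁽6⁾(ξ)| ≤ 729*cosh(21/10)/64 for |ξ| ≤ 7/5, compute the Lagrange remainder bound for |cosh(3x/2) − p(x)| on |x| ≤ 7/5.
9529569*cosh(21/10)/80000000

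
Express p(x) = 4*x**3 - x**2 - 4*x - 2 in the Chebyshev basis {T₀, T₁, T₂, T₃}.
(-5/2)T₀ - T₁ + (-1/2)T₂ + T₃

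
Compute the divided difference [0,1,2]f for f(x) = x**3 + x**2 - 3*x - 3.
4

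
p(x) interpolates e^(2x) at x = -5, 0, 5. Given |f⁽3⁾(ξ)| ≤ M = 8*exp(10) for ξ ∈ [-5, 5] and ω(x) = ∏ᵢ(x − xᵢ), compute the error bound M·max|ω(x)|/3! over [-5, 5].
1000*sqrt(3)*exp(10)/27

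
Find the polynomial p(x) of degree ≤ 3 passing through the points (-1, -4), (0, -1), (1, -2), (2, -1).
x**3 - 2*x**2 - 1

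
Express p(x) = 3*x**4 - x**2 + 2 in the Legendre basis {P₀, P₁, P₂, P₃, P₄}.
(34/15)P₀ + (22/21)P₂ + (24/35)P₄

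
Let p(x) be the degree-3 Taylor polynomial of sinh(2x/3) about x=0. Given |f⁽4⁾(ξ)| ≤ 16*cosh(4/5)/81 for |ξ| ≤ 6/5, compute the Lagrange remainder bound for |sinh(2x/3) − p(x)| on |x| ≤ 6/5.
32*cosh(4/5)/1875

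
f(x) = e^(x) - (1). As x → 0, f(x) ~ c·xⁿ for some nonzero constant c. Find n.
1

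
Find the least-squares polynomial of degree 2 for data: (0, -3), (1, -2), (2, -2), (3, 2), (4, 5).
-20/7 + (-2/7)x + (4/7)x²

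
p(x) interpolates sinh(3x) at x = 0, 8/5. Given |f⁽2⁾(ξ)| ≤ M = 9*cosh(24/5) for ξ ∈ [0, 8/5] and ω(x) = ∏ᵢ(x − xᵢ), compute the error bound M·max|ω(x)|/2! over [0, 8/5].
72*cosh(24/5)/25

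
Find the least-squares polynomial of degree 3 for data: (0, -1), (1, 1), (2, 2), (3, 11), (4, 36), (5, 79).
-97/126 + (2197/756)x + (-26/9)x² + (119/108)x³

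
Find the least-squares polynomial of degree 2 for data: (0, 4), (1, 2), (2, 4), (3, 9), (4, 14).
127/35 + (-151/70)x + (17/14)x²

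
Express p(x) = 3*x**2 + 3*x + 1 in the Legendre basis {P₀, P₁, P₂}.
(2)P₀ + (3)P₁ + (2)P₂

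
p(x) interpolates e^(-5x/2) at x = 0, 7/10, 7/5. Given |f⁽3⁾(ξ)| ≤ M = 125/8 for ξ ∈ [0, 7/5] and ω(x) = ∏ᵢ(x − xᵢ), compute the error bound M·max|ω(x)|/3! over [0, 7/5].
343*sqrt(3)/1728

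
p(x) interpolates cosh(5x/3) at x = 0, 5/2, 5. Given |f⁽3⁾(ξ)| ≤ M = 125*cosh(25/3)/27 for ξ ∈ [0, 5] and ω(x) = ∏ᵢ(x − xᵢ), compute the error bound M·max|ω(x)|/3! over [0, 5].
15625*sqrt(3)*cosh(25/3)/5832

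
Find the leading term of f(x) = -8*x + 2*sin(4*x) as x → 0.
-64*x**3/3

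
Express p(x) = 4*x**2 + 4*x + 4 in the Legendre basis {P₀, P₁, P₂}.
(16/3)P₀ + (4)P₁ + (8/3)P₂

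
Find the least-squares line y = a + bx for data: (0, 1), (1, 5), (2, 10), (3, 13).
a = 11/10, b = 41/10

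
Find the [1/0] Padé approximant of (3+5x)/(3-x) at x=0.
2*x + 1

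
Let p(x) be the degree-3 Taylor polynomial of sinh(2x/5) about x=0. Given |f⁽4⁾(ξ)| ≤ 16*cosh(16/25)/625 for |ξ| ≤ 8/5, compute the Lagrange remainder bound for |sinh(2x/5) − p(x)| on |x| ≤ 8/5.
8192*cosh(16/25)/1171875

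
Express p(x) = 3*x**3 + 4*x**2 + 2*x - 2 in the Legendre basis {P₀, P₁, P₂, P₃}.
(-2/3)P₀ + (19/5)P₁ + (8/3)P₂ + (6/5)P₃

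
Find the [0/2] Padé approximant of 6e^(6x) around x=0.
6/(18*x**2 - 6*x + 1)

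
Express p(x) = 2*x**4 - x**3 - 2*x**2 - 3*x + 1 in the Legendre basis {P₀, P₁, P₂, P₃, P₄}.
(11/15)P₀ + (-18/5)P₁ + (-4/21)P₂ + (-2/5)P₃ + (16/35)P₄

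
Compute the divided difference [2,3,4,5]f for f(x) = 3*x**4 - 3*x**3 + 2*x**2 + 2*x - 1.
39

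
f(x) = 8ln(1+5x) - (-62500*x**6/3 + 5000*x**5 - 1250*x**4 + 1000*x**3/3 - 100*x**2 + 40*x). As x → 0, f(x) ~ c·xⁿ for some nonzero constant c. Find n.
7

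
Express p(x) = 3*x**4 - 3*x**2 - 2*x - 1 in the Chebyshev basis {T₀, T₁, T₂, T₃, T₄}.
(-11/8)T₀ + (-2)T₁ + (3/8)T₄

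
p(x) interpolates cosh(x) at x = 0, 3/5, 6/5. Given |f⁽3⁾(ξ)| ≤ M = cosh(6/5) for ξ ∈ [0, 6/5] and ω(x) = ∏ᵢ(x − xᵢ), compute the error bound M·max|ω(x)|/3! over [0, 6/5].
sqrt(3)*cosh(6/5)/125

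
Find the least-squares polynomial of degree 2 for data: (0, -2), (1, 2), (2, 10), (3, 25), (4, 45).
-64/35 + (39/70)x + (39/14)x²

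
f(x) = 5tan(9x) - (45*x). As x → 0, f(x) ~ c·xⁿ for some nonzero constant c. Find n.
3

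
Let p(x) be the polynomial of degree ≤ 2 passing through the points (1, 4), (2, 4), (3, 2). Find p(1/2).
13/4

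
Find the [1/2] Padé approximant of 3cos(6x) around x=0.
3/(18*x**2 + 1)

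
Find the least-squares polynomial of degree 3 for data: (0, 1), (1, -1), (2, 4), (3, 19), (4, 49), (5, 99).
58/63 + (-620/189)x + (55/63)x² + (20/27)x³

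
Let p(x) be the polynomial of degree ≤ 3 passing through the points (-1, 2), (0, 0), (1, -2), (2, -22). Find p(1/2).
1/8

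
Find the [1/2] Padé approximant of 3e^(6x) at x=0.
(6*x + 3)/(6*x**2 - 4*x + 1)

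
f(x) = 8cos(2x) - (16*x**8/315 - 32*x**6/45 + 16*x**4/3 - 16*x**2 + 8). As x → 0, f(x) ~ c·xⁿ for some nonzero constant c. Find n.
10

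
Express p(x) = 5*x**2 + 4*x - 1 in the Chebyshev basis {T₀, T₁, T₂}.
(3/2)T₀ + (4)T₁ + (5/2)T₂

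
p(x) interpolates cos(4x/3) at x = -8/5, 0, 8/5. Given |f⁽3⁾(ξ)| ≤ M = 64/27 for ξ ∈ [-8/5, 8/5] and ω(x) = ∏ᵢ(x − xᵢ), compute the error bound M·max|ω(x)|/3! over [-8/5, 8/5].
32768*sqrt(3)/91125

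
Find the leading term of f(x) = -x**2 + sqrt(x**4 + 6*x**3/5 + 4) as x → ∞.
3*x/5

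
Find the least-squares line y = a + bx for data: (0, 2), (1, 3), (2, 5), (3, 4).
a = 23/10, b = 4/5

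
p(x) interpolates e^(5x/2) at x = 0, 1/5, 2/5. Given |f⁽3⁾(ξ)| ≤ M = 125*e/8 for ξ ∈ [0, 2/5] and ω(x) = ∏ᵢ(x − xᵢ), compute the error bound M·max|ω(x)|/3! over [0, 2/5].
sqrt(3)*e/216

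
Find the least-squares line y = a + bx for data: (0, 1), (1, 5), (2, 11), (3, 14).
a = 1, b = 9/2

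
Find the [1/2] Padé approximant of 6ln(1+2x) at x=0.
12*x/(-x**2/3 + x + 1)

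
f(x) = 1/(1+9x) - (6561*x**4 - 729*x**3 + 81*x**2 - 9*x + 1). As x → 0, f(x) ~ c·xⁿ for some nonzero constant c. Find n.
5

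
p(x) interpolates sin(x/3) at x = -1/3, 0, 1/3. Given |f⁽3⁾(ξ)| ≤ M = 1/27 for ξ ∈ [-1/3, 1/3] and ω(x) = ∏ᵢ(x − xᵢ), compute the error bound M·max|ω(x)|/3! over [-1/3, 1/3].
sqrt(3)/19683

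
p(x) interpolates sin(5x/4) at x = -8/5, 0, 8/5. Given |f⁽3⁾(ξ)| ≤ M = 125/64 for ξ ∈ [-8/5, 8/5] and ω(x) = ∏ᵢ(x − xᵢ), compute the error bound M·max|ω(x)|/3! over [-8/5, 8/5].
8*sqrt(3)/27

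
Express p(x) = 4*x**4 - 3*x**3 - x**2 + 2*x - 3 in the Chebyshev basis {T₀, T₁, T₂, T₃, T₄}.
(-2)T₀ + (-1/4)T₁ + (3/2)T₂ + (-3/4)T₃ + (1/2)T₄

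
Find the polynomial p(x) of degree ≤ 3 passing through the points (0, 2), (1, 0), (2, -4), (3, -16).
-x**3 + 2*x**2 - 3*x + 2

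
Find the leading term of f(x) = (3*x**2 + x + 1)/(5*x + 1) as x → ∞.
3*x/5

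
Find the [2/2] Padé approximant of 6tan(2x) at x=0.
12*x/(1 - 4*x**2/3)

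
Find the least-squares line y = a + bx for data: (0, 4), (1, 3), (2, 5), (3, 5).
a = 7/2, b = 1/2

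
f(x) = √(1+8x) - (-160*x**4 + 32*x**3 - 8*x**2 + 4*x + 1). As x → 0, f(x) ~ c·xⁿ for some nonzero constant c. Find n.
5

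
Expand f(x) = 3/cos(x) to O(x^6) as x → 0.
3 + 3*x**2/2 + 5*x**4/8 + O(x**6)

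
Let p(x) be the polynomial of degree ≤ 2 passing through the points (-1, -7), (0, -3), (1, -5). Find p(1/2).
-13/4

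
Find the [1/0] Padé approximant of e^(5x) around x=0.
5*x + 1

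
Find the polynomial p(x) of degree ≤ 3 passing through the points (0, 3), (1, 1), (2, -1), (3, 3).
x**3 - 3*x**2 + 3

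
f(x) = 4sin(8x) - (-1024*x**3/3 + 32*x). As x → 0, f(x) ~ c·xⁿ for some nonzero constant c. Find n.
5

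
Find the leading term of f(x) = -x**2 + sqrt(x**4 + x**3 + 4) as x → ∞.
x/2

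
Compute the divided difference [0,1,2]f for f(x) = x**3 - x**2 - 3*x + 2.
2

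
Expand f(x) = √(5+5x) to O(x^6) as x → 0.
sqrt(5) + sqrt(5)*x/2 - sqrt(5)*x**2/8 + sqrt(5)*x**3/16 - 5*sqrt(5)*x**4/128 + 7*sqrt(5)*x**5/256 + O(x**6)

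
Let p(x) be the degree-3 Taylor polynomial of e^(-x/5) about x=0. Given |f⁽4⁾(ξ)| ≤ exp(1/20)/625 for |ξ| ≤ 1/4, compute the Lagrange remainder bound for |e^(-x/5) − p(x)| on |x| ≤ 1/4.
exp(1/20)/3840000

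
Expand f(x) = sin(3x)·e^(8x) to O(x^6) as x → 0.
3*x + 24*x**2 + 183*x**3/2 + 220*x**4 + 14801*x**5/40 + O(x**6)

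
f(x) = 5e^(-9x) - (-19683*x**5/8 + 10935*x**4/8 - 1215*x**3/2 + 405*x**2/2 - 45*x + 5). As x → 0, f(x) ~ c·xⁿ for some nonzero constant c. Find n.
6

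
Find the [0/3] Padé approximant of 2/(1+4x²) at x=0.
2/(4*x**2 + 1)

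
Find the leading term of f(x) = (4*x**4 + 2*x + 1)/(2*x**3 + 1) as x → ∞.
2*x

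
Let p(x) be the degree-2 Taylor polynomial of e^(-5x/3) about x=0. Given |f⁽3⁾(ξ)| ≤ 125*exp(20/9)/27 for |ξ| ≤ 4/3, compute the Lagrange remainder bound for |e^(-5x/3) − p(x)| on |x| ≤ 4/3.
4000*exp(20/9)/2187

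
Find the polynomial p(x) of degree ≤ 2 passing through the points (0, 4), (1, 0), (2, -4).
4 - 4*x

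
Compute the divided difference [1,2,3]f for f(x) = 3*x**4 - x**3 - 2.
69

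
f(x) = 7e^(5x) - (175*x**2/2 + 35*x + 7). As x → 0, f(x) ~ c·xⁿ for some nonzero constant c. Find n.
3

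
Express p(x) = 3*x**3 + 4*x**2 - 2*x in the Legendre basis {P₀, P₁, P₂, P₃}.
(4/3)P₀ + (-1/5)P₁ + (8/3)P₂ + (6/5)P₃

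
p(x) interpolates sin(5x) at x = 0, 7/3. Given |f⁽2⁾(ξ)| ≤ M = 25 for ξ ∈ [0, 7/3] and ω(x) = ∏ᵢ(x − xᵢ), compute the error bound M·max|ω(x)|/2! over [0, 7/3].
1225/72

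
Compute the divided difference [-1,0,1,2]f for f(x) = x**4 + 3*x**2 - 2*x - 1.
2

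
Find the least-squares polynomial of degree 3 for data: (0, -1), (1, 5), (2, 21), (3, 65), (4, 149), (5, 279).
-4/7 + (19/14)x + (13/14)x² + (2)x³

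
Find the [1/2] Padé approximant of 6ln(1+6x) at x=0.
36*x/(-3*x**2 + 3*x + 1)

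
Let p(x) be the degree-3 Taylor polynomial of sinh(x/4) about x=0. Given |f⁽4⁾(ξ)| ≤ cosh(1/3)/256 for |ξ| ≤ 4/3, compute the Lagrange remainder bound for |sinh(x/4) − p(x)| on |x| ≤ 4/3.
cosh(1/3)/1944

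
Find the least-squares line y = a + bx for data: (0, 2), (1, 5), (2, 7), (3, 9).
a = 23/10, b = 23/10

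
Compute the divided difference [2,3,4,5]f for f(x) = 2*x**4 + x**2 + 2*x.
28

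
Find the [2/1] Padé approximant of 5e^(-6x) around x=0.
(30*x**2 - 20*x + 5)/(2*x + 1)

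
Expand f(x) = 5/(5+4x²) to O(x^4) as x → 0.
1 - 4*x**2/5 + O(x**4)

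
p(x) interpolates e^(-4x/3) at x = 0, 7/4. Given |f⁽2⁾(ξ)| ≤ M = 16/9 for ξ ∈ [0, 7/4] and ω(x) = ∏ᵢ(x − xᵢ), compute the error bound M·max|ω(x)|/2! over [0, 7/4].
49/72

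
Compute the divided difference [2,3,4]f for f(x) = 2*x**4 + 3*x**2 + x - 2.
113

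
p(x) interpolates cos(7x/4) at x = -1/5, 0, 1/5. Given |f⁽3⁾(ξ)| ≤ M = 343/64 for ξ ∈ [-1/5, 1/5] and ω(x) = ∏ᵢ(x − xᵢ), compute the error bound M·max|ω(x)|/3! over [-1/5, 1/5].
343*sqrt(3)/216000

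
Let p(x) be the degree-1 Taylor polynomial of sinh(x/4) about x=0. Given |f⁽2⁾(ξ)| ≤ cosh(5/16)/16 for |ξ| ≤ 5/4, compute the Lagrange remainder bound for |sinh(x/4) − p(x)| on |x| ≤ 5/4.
25*cosh(5/16)/512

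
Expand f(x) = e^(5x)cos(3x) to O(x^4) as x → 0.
1 + 5*x + 8*x**2 - 5*x**3/3 + O(x**4)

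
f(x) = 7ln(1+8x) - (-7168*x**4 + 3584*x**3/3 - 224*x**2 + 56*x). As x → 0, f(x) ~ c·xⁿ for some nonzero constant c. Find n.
5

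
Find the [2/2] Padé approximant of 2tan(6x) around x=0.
12*x/(1 - 12*x**2)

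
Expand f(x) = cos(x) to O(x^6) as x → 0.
1 - x**2/2 + x**4/24 + O(x**6)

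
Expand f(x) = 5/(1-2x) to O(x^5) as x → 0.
5 + 10*x + 20*x**2 + 40*x**3 + 80*x**4 + O(x**5)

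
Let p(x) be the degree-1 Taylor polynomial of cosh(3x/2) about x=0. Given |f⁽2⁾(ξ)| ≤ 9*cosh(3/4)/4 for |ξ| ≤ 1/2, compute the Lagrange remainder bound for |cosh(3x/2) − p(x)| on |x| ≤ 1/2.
9*cosh(3/4)/32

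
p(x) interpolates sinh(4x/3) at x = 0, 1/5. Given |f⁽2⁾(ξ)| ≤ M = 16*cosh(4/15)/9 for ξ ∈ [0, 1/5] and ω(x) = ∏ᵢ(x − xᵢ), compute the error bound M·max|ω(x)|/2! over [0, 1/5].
2*cosh(4/15)/225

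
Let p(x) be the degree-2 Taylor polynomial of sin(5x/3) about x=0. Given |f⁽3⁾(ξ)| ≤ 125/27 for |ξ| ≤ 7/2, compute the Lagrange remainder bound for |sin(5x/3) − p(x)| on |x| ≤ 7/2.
42875/1296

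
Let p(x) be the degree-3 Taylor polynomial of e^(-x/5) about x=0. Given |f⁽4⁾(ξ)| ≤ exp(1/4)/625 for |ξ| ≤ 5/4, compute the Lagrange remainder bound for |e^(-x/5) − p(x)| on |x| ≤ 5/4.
exp(1/4)/6144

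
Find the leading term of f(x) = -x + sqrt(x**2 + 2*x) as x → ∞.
1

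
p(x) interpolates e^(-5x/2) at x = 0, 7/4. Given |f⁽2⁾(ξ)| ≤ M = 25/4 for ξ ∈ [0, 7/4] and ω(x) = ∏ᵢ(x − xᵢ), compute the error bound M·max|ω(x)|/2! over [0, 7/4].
1225/512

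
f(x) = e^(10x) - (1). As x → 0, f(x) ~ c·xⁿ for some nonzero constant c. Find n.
1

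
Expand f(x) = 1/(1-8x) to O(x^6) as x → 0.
1 + 8*x + 64*x**2 + 512*x**3 + 4096*x**4 + 32768*x**5 + O(x**6)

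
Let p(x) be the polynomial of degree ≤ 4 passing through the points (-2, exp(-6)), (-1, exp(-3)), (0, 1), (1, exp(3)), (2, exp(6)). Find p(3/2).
(-5 + 28*exp(3) + 35*(-2 + 4*exp(3) + exp(6))*exp(6))*exp(-6)/128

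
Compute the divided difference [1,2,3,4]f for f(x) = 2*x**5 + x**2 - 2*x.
130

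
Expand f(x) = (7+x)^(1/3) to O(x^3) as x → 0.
7**(1/3) + 7**(1/3)*x/21 - 7**(1/3)*x**2/441 + O(x**3)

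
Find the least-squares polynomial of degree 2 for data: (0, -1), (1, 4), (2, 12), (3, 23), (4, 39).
-29/35 + (193/70)x + (25/14)x²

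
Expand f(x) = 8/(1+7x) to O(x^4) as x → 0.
8 - 56*x + 392*x**2 - 2744*x**3 + O(x**4)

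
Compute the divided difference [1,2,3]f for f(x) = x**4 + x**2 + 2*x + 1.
26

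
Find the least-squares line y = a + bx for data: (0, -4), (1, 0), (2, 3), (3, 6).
a = -37/10, b = 33/10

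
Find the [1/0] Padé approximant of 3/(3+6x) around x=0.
1 - 2*x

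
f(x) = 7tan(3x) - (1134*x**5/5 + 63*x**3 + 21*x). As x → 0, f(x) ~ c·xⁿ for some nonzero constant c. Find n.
7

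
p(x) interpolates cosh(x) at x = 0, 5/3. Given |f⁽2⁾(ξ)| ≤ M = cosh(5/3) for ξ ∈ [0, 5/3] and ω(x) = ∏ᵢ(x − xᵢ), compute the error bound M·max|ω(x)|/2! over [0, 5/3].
25*cosh(5/3)/72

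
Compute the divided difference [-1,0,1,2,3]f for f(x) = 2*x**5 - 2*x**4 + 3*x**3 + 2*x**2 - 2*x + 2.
8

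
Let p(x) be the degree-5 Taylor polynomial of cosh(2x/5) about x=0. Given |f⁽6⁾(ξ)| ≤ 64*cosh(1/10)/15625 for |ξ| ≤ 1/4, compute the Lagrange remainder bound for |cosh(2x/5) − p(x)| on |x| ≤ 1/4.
cosh(1/10)/720000000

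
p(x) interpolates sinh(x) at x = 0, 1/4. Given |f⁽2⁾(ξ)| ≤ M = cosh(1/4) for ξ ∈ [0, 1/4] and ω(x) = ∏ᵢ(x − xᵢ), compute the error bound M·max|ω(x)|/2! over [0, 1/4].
cosh(1/4)/128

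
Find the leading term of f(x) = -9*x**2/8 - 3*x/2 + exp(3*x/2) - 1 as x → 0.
9*x**3/16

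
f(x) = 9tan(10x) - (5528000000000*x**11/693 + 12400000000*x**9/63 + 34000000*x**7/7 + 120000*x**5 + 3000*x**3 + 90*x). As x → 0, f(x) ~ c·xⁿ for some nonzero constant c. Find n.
13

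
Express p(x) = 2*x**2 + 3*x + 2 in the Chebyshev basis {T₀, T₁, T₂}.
(3)T₀ + (3)T₁ + T₂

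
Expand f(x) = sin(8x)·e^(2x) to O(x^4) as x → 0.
8*x + 16*x**2 - 208*x**3/3 + O(x**4)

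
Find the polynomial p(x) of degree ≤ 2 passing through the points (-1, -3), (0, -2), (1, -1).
x - 2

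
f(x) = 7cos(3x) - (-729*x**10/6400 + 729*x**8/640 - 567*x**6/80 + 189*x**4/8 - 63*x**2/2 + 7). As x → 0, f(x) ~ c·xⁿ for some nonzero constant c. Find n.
12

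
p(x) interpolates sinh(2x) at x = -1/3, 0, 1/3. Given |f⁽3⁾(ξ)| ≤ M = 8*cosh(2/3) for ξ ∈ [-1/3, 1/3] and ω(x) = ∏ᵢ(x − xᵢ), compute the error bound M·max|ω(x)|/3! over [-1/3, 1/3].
8*sqrt(3)*cosh(2/3)/729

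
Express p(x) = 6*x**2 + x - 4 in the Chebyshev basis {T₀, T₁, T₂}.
-T₀ + T₁ + (3)T₂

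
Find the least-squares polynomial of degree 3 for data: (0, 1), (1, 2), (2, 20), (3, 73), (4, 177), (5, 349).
22/21 + (-43/18)x + (31/84)x² + (101/36)x³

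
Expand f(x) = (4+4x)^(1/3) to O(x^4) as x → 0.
2**(2/3) + 2**(2/3)*x/3 - 2**(2/3)*x**2/9 + 5*2**(2/3)*x**3/81 + O(x**4)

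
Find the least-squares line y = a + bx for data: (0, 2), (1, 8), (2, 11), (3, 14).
a = 29/10, b = 39/10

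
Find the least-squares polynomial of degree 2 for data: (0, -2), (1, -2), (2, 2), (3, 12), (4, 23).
-11/5 + (-8/5)x + (2)x²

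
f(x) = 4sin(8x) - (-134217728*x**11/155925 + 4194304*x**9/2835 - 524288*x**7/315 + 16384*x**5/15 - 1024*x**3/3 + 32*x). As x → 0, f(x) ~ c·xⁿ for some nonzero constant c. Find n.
13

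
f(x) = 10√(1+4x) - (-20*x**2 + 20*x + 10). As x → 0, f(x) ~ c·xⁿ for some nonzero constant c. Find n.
3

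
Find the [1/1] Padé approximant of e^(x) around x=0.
(x/2 + 1)/(1 - x/2)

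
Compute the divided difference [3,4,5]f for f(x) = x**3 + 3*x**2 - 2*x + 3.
15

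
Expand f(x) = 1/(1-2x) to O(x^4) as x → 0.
1 + 2*x + 4*x**2 + 8*x**3 + O(x**4)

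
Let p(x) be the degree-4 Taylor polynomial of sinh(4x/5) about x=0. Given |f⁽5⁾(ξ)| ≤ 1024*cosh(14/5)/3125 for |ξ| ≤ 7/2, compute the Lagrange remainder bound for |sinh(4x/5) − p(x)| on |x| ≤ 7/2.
67228*cosh(14/5)/46875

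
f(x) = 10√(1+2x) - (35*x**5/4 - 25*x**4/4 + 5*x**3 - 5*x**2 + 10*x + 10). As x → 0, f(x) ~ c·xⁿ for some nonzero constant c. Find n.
6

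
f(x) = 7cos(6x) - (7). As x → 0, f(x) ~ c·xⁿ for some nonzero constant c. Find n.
2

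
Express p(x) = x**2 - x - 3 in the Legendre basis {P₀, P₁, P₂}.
(-8/3)P₀ - P₁ + (2/3)P₂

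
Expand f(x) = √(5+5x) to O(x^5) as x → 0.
sqrt(5) + sqrt(5)*x/2 - sqrt(5)*x**2/8 + sqrt(5)*x**3/16 - 5*sqrt(5)*x**4/128 + O(x**5)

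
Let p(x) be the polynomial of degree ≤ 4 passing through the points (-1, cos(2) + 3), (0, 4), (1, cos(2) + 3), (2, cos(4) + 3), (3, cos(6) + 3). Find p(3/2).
15*cos(4)/32 + 93*cos(2)/128 - 5*cos(6)/128 + 91/32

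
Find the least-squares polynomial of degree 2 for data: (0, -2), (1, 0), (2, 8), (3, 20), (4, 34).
-12/5 + (6/5)x + (2)x²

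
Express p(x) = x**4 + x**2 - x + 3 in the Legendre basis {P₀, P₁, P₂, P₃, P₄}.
(53/15)P₀ - P₁ + (26/21)P₂ + (8/35)P₄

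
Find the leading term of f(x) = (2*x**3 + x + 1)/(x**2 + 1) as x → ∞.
2*x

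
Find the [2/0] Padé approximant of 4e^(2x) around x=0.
8*x**2 + 8*x + 4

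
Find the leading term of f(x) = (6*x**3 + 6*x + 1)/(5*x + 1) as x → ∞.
6*x**2/5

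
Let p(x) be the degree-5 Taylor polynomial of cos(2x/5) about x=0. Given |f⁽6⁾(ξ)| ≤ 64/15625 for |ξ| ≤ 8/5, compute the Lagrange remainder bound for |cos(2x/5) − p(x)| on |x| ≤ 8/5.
1048576/10986328125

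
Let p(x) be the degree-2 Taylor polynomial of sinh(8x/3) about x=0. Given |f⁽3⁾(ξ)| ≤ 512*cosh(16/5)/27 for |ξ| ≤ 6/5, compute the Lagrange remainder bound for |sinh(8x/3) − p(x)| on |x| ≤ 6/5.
2048*cosh(16/5)/375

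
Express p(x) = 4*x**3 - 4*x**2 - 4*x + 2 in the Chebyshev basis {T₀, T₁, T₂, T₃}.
-T₁ + (-2)T₂ + T₃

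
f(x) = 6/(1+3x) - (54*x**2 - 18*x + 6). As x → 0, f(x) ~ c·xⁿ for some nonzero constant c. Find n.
3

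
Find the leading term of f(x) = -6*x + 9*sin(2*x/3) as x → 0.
-4*x**3/9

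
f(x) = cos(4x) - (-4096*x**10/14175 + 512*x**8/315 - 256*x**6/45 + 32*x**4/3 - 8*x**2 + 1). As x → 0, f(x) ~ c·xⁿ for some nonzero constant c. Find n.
12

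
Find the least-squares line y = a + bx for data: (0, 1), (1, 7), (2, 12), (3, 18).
a = 11/10, b = 28/5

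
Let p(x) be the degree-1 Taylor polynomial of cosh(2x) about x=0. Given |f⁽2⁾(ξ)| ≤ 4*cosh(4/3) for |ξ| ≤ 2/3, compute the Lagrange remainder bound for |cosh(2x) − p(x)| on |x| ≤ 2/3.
8*cosh(4/3)/9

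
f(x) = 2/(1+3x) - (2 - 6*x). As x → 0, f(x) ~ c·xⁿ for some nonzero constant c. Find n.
2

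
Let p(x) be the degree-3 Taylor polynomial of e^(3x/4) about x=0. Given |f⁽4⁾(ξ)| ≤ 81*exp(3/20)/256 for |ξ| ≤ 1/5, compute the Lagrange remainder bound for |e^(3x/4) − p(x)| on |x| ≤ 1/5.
27*exp(3/20)/1280000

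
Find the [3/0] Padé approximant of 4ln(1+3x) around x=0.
6*x*(6*x**2 - 3*x + 2)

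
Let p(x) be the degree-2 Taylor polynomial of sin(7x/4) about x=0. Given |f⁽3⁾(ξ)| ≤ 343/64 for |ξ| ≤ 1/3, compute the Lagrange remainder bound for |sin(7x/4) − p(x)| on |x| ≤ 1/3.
343/10368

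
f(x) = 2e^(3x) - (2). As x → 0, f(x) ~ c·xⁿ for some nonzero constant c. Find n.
1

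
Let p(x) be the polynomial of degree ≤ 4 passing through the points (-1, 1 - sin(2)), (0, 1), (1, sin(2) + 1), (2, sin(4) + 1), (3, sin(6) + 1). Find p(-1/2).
-105*sin(2)/128 + 7*sin(4)/32 - 5*sin(6)/128 + 1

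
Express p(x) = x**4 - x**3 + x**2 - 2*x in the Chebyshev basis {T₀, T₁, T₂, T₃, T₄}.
(7/8)T₀ + (-11/4)T₁ + T₂ + (-1/4)T₃ + (1/8)T₄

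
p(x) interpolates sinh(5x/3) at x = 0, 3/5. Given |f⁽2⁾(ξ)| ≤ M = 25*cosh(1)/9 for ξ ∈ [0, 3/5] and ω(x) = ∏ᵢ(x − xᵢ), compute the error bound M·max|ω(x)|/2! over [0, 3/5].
cosh(1)/8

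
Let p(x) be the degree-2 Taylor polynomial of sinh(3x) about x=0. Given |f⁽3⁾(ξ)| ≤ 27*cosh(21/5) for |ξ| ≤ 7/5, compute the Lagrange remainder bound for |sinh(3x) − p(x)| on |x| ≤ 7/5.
3087*cosh(21/5)/250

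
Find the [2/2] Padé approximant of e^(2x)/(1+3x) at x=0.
(38*x**2/51 + 23*x/17 + 1)/(-97*x**2/51 + 40*x/17 + 1)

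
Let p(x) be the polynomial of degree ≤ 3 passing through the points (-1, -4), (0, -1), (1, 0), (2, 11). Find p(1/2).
-1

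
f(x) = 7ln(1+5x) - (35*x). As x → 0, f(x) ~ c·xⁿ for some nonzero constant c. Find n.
2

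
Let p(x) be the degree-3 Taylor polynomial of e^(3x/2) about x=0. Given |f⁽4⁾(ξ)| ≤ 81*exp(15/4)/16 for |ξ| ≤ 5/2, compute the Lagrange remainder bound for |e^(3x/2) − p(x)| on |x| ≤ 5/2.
16875*exp(15/4)/2048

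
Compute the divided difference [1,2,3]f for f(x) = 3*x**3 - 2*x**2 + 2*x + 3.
16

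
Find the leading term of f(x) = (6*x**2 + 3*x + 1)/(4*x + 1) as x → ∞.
3*x/2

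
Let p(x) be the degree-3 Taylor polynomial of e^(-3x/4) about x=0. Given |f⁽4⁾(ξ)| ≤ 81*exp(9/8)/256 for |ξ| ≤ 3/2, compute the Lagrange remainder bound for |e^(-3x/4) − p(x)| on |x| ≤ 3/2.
2187*exp(9/8)/32768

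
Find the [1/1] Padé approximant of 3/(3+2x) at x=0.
1/(2*x/3 + 1)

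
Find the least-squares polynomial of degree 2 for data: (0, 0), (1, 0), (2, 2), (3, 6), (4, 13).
3/35 + (-48/35)x + (8/7)x²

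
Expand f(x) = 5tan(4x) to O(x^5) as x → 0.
20*x + 320*x**3/3 + O(x**5)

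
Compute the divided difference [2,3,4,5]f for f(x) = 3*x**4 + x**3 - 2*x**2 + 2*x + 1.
43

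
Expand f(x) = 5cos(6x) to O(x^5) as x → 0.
5 - 90*x**2 + 270*x**4 + O(x**5)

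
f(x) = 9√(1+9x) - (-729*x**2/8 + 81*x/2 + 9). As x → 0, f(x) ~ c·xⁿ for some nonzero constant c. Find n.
3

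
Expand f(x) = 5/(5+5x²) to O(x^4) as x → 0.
1 - x**2 + O(x**4)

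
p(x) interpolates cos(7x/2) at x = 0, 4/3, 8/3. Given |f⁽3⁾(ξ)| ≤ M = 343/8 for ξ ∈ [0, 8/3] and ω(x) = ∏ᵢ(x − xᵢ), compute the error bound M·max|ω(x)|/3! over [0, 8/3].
2744*sqrt(3)/729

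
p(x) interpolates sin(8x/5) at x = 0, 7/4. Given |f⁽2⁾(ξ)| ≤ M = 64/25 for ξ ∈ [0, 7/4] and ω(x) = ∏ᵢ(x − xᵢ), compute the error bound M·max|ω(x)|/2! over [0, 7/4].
49/50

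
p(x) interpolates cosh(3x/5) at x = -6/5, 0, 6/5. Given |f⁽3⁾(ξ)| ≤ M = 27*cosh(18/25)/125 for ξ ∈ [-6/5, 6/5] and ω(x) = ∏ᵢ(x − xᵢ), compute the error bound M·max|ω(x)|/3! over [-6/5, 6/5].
216*sqrt(3)*cosh(18/25)/15625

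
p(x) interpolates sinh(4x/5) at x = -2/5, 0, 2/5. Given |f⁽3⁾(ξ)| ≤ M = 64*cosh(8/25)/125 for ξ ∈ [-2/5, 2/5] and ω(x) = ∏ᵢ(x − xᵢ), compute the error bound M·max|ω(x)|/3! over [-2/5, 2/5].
512*sqrt(3)*cosh(8/25)/421875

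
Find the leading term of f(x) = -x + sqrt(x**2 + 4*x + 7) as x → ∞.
2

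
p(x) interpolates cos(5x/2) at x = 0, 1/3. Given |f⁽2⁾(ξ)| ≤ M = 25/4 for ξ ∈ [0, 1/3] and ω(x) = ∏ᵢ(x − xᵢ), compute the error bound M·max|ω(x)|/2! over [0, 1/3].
25/288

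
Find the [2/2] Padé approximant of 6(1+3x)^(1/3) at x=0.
(14*x**2 + 21*x + 6)/(5*x**2/6 + 5*x/2 + 1)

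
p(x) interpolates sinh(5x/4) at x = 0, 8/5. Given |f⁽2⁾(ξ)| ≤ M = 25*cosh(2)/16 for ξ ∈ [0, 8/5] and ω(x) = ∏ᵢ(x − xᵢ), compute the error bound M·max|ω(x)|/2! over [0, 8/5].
cosh(2)/2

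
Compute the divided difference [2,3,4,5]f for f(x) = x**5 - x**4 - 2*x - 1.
111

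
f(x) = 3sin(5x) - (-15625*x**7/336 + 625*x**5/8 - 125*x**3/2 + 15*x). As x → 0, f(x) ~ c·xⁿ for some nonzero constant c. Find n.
9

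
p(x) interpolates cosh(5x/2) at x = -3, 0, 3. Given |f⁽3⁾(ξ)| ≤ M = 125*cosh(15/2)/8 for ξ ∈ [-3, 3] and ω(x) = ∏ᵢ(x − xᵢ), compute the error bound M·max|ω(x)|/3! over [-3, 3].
125*sqrt(3)*cosh(15/2)/8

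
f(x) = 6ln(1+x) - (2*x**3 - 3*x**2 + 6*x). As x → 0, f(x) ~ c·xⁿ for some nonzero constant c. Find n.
4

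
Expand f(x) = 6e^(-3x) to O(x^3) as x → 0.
6 - 18*x + 27*x**2 + O(x**3)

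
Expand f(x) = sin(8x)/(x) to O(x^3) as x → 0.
8 - 256*x**2/3 + O(x**3)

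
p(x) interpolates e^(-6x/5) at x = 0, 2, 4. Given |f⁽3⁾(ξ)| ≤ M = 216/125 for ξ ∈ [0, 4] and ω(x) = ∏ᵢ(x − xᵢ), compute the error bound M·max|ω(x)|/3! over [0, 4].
64*sqrt(3)/125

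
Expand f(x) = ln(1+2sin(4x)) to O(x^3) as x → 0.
8*x - 32*x**2 + O(x**3)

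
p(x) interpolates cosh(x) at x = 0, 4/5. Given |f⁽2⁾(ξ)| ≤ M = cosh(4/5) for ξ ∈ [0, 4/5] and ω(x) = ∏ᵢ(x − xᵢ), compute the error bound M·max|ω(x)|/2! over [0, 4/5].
2*cosh(4/5)/25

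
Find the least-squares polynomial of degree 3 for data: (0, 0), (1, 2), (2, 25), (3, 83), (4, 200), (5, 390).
-5/63 + (-197/189)x + (4/9)x² + (83/27)x³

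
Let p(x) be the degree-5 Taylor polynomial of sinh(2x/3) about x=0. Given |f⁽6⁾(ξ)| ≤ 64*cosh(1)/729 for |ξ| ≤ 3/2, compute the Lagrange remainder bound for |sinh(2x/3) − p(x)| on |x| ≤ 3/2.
cosh(1)/720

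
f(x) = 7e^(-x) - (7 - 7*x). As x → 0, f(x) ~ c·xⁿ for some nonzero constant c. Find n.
2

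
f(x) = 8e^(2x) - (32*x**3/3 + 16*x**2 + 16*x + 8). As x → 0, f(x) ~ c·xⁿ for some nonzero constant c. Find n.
4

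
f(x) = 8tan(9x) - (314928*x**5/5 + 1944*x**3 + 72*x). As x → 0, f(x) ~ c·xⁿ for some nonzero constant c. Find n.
7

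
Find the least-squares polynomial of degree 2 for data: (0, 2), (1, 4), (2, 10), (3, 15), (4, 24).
13/7 + (25/14)x + (13/14)x²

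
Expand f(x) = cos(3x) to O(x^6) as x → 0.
1 - 9*x**2/2 + 27*x**4/8 + O(x**6)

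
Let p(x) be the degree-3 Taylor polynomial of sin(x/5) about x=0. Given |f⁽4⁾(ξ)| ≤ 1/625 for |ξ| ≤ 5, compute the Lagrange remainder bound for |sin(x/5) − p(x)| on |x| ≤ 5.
1/24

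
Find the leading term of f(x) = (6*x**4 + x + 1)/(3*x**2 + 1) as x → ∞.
2*x**2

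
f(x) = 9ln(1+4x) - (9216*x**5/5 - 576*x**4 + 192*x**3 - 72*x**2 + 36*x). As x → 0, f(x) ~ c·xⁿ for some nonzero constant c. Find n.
6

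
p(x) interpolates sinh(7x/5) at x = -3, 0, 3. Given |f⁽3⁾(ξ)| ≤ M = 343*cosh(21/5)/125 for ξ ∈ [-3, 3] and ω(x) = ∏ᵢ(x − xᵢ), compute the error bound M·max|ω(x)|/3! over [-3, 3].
343*sqrt(3)*cosh(21/5)/125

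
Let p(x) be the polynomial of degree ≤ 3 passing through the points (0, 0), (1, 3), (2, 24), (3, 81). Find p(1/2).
3/8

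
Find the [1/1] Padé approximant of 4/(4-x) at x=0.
1/(1 - x/4)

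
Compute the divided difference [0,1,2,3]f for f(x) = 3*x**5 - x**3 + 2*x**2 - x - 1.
74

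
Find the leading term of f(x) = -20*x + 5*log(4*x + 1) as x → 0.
-40*x**2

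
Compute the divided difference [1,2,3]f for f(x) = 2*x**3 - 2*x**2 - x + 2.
10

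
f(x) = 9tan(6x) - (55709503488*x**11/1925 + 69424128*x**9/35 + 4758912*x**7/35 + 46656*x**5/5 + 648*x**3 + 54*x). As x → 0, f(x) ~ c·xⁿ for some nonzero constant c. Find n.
13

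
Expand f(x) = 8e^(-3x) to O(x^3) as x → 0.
8 - 24*x + 36*x**2 + O(x**3)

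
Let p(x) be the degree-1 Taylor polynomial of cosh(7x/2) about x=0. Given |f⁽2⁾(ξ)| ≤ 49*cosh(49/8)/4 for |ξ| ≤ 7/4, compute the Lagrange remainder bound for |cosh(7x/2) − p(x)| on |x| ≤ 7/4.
2401*cosh(49/8)/128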